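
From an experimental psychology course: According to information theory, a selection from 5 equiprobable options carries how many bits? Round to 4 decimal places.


H = log2(n)
H = log2(5)
= 2.3219


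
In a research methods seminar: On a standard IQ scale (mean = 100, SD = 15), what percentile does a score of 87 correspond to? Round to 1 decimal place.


z = (IQ - mean) / SD
z = (87 - 100) / 15 = -0.8667
Percentile = Phi(-0.8667) * 100
Phi(-0.8667) = 0.193053
= 19.3


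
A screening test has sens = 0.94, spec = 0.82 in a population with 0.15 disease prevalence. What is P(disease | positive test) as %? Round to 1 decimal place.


PPV = (sens * prev) / (sens * prev + (1-spec) * (1-prev))
Numerator = 0.94 * 0.15 = 0.141
P(positive and no disease) = (1 - spec) * (1 - prev) = (1 - 0.82) * (1 - 0.15) = 0.153
Denominator = 0.141 + 0.153 = 0.294
PPV = 0.141 / 0.294 = 0.479592
As percentage = 48.0


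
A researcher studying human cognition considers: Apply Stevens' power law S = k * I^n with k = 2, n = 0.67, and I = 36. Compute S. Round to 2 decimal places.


S = 2 * 36^0.67
36^0.67 = 11.0337
S = 2 * 11.0337
= 22.07


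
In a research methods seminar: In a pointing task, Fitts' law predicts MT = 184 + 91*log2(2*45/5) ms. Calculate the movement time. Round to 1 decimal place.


MT = 184 + 91 * log2(2*45/5)
2D/W = 18.0
log2(18.0) = 4.1699
MT = 184 + 91 * 4.1699
= 563.5 ms


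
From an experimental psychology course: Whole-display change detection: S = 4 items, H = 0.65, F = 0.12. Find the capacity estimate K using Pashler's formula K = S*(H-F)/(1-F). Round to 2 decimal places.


K = S * (H - F) / (1 - F)
H - F = 0.53
1 - F = 0.88
K = 4 * 0.53 / 0.88
= 2.41


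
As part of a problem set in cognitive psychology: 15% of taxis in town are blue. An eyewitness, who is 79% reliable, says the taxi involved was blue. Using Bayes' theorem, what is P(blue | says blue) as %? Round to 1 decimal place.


P(blue | says blue) = P(says blue | blue)*P(blue) / [P(says blue | blue)*P(blue) + P(says blue | not blue)*P(not blue)]
Numerator = 0.79 * 0.15 = 0.1185
False identification = 0.21 * 0.85 = 0.1785
P = 0.1185 / (0.1185 + 0.1785)
= 0.1185 / 0.297
As percentage = 39.9


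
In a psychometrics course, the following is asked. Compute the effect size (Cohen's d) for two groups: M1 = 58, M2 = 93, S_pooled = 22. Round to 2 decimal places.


Cohen's d = (M1 - M2) / S_pooled
= (58 - 93) / 22
= -35 / 22
= -1.59


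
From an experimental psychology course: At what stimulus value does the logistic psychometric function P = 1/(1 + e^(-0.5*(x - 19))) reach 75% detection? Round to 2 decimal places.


At P = 0.75: 0.75 = 1/(1 + e^(-k*(x-x0)))
Solving: e^(-k*(x-x0)) = 1/3
x = x0 + ln(3)/k
ln(3) = 1.0986
x = 19 + 1.0986/0.5
= 19 + 2.1972
= 21.20


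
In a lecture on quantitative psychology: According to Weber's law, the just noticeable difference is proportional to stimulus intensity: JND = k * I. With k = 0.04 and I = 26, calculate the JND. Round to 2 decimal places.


JND = k * I
JND = 0.04 * 26
= 1.04


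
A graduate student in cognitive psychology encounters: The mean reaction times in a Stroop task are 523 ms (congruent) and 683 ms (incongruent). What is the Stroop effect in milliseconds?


Stroop effect = RT(incongruent) - RT(congruent)
= 683 - 523
= 160 ms


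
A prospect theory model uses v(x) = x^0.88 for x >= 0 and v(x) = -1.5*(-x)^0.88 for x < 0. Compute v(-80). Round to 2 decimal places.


Since x = -80 < 0, use v(x) = -lambda*(-x)^alpha
(-x) = 80
80^0.88 = 47.2845
v(-80) = -1.5 * 47.2845
= -70.93


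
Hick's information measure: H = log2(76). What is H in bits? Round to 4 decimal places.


H = log2(n)
H = log2(76)
= 6.2479


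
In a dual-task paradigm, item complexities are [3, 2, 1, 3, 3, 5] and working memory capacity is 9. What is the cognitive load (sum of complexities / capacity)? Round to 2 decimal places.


Total complexity = 3 + 2 + 1 + 3 + 3 + 5 = 17
Load = total / capacity = 17 / 9
= 1.89


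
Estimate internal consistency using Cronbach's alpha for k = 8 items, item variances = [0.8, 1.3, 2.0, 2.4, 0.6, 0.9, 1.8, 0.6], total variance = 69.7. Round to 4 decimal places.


alpha = (k/(k-1)) * (1 - sum(s_i^2)/s_total^2)
sum(item variances) = 10.4
k/(k-1) = 8/7 = 1.142857
1 - 10.4/69.7 = 1 - 0.149211 = 0.850789
alpha = 1.142857 * 0.850789
= 0.9723


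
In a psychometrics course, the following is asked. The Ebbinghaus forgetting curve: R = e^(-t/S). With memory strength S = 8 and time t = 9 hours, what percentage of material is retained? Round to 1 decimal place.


R = e^(-t/S)
-t/S = -9/8 = -1.125
R = e^(-1.125) = 0.324652
Percentage = 0.324652 * 100
= 32.5


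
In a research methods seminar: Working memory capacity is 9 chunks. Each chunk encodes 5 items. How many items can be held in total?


Total items = chunks * items_per_chunk
= 9 * 5
= 45


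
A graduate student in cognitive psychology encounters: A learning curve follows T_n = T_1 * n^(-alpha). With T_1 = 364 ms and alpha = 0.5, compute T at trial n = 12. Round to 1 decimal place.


T_n = 364 * 12^(-0.5)
12^(-0.5) = 0.288675
T_n = 364 * 0.288675
= 105.1 ms


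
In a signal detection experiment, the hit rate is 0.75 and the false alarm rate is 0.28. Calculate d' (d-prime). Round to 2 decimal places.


d' = z(HR) - z(FAR)
z(0.75) = 0.6745
z(0.28) = -0.5828
d' = 0.6745 - -0.5828
= 1.26


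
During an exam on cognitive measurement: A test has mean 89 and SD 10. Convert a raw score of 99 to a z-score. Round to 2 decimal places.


z = (X - mu) / sigma
= (99 - 89) / 10
= 10 / 10
= 1.00


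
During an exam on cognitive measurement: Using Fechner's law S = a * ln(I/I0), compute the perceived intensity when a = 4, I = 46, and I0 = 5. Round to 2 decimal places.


S = 4 * ln(46/5)
I/I0 = 9.2
ln(9.2) = 2.2192
S = 4 * 2.2192
= 8.88


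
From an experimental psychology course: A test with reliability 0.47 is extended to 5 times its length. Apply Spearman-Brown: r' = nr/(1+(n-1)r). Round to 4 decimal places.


r_new = n*r / (1 + (n-1)*r)
Numerator = 5 * 0.47 = 2.35
Denominator = 1 + 4 * 0.47 = 2.88
r_new = 2.35 / 2.88
= 0.8160


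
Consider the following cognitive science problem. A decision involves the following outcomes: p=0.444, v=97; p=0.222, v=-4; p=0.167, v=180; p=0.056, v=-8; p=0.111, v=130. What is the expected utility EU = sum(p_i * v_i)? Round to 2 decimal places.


EU = sum(p_i * v_i)
0.444 * 97 = 43.068
0.222 * -4 = -0.888
0.167 * 180 = 30.06
0.056 * -8 = -0.448
0.111 * 130 = 14.43
EU = 43.068 + -0.888 + 30.06 + -0.448 + 14.43
= 86.22


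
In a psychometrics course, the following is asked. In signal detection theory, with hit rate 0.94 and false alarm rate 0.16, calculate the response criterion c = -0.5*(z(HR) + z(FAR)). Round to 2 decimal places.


c = -0.5 * (z(HR) + z(FAR))
z(0.94) = 1.5548
z(0.16) = -0.9945
c = -0.5 * (1.5548 + -0.9945)
= -0.5 * 0.5603
= -0.28


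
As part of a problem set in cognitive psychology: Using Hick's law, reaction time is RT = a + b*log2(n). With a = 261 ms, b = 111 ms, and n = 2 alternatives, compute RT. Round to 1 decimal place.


RT = 261 + 111 * log2(2)
log2(2) = 1.0
RT = 261 + 111 * 1.0
= 261 + 111.0
= 372.0 ms


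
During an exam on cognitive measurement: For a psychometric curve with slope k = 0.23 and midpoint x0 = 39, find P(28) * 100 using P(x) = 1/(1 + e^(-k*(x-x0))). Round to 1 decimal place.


P(x) = 1/(1 + e^(-0.23*(28 - 39)))
Exponent = -0.23 * -11 = 2.53
e^(2.53) = 12.553506
P = 1/(1 + 12.553506) = 0.073782
Percentage = 7.4


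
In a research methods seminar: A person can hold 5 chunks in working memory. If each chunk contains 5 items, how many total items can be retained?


Total items = chunks * items_per_chunk
= 5 * 5
= 25


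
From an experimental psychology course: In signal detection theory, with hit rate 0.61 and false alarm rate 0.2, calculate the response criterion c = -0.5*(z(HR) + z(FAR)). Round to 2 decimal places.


c = -0.5 * (z(HR) + z(FAR))
z(0.61) = 0.2793
z(0.2) = -0.8416
c = -0.5 * (0.2793 + -0.8416)
= -0.5 * -0.5623
= 0.28


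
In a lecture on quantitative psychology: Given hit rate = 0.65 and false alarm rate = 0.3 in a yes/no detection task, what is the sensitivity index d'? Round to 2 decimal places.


d' = z(HR) - z(FAR)
z(0.65) = 0.3853
z(0.3) = -0.5244
d' = 0.3853 - -0.5244
= 0.91


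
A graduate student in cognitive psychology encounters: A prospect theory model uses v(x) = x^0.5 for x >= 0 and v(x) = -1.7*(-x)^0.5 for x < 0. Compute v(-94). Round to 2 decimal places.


Since x = -94 < 0, use v(x) = -lambda*(-x)^alpha
(-x) = 94
94^0.5 = 9.6954
v(-94) = -1.7 * 9.6954
= -16.48


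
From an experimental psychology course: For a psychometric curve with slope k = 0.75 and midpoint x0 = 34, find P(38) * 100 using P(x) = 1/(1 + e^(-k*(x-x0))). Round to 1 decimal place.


P(x) = 1/(1 + e^(-0.75*(38 - 34)))
Exponent = -0.75 * 4 = -3.0
e^(-3.0) = 0.049787
P = 1/(1 + 0.049787) = 0.952574
Percentage = 95.3


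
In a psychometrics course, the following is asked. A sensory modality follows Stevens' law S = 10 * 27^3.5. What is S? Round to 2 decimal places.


S = 10 * 27^3.5
27^3.5 = 102275.8681
S = 10 * 102275.8681
= 1022758.68


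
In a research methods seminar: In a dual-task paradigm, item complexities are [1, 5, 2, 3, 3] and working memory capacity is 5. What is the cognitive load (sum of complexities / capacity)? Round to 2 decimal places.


Total complexity = 1 + 5 + 2 + 3 + 3 = 14
Load = total / capacity = 14 / 5
= 2.80


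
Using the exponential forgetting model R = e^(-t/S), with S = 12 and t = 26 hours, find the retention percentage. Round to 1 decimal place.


R = e^(-t/S)
-t/S = -26/12 = -2.166667
R = e^(-2.166667) = 0.114559
Percentage = 0.114559 * 100
= 11.5


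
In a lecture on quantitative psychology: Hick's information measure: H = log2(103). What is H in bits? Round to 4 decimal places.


H = log2(n)
H = log2(103)
= 6.6865


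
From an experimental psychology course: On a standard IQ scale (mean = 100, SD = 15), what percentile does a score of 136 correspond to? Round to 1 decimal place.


z = (IQ - mean) / SD
z = (136 - 100) / 15 = 2.4
Percentile = Phi(2.4) * 100
Phi(2.4) = 0.991802
= 99.2


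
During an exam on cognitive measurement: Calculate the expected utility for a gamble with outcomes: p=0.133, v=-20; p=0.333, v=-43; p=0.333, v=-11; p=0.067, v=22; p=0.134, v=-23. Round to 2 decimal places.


EU = sum(p_i * v_i)
0.133 * -20 = -2.66
0.333 * -43 = -14.319
0.333 * -11 = -3.663
0.067 * 22 = 1.474
0.134 * -23 = -3.082
EU = -2.66 + -14.319 + -3.663 + 1.474 + -3.082
= -22.25


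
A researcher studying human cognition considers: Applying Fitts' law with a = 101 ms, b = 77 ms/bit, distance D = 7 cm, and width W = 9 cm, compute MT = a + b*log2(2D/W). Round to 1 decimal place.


MT = 101 + 77 * log2(2*7/9)
2D/W = 1.555556
log2(1.555556) = 0.6374
MT = 101 + 77 * 0.6374
= 150.1 ms


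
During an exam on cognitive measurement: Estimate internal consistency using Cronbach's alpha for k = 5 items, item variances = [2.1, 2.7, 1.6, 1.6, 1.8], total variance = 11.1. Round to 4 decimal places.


alpha = (k/(k-1)) * (1 - sum(s_i^2)/s_total^2)
sum(item variances) = 9.8
k/(k-1) = 5/4 = 1.25
1 - 9.8/11.1 = 1 - 0.882883 = 0.117117
alpha = 1.25 * 0.117117
= 0.1464


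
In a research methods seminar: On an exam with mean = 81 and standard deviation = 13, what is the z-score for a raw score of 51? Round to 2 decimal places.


z = (X - mu) / sigma
= (51 - 81) / 13
= -30 / 13
= -2.31


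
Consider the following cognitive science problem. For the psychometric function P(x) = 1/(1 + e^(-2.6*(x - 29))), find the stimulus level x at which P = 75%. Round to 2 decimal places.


At P = 0.75: 0.75 = 1/(1 + e^(-k*(x-x0)))
Solving: e^(-k*(x-x0)) = 1/3
x = x0 + ln(3)/k
ln(3) = 1.0986
x = 29 + 1.0986/2.6
= 29 + 0.4225
= 29.42


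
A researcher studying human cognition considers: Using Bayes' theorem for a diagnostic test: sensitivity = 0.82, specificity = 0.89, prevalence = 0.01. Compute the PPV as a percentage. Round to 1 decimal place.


PPV = (sens * prev) / (sens * prev + (1-spec) * (1-prev))
Numerator = 0.82 * 0.01 = 0.0082
P(positive and no disease) = (1 - spec) * (1 - prev) = (1 - 0.89) * (1 - 0.01) = 0.1089
Denominator = 0.0082 + 0.1089 = 0.1171
PPV = 0.0082 / 0.1171 = 0.070026
As percentage = 7.0


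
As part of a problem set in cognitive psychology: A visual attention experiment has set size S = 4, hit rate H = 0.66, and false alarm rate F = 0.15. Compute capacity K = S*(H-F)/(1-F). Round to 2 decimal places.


K = S * (H - F) / (1 - F)
H - F = 0.51
1 - F = 0.85
K = 4 * 0.51 / 0.85
= 2.40


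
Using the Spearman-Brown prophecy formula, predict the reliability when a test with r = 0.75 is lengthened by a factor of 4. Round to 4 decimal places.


r_new = n*r / (1 + (n-1)*r)
Numerator = 4 * 0.75 = 3.0
Denominator = 1 + 3 * 0.75 = 3.25
r_new = 3.0 / 3.25
= 0.9231


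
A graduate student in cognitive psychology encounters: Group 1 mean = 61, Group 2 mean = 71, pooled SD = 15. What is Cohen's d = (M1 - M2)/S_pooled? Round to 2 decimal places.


Cohen's d = (M1 - M2) / S_pooled
= (61 - 71) / 15
= -10 / 15
= -0.67


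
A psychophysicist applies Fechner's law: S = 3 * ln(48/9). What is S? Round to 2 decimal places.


S = 3 * ln(48/9)
I/I0 = 5.333333
ln(5.333333) = 1.674
S = 3 * 1.674
= 5.02


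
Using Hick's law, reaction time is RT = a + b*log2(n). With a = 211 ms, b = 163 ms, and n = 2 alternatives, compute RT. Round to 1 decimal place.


RT = 211 + 163 * log2(2)
log2(2) = 1.0
RT = 211 + 163 * 1.0
= 211 + 163.0
= 374.0 ms


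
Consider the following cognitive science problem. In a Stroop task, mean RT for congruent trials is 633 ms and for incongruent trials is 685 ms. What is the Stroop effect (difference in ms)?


Stroop effect = RT(incongruent) - RT(congruent)
= 685 - 633
= 52 ms


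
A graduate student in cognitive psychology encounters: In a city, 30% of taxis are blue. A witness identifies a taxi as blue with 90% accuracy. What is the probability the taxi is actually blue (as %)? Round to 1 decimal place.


P(blue | says blue) = P(says blue | blue)*P(blue) / [P(says blue | blue)*P(blue) + P(says blue | not blue)*P(not blue)]
Numerator = 0.9 * 0.3 = 0.27
False identification = 0.1 * 0.7 = 0.07
P = 0.27 / (0.27 + 0.07)
= 0.27 / 0.34
As percentage = 79.4


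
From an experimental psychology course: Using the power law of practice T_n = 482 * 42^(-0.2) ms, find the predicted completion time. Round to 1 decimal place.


T_n = 482 * 42^(-0.2)
42^(-0.2) = 0.473533
T_n = 482 * 0.473533
= 228.2 ms


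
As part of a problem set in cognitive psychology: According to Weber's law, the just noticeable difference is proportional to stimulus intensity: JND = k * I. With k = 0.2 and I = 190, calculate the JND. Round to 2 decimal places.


JND = k * I
JND = 0.2 * 190
= 38.00


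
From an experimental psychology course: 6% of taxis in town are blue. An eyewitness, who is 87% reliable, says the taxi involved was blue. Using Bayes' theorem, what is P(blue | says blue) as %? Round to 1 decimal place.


P(blue | says blue) = P(says blue | blue)*P(blue) / [P(says blue | blue)*P(blue) + P(says blue | not blue)*P(not blue)]
Numerator = 0.87 * 0.06 = 0.0522
False identification = 0.13 * 0.94 = 0.1222
P = 0.0522 / (0.0522 + 0.1222)
= 0.0522 / 0.1744
As percentage = 29.9


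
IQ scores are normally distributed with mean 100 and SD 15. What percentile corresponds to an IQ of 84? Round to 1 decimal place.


z = (IQ - mean) / SD
z = (84 - 100) / 15 = -1.0667
Percentile = Phi(-1.0667) * 100
Phi(-1.0667) = 0.143054
= 14.3


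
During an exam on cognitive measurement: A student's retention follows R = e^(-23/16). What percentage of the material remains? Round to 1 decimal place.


R = e^(-t/S)
-t/S = -23/16 = -1.4375
R = e^(-1.4375) = 0.237521
Percentage = 0.237521 * 100
= 23.8


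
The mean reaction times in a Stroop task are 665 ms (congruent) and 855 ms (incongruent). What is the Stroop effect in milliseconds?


Stroop effect = RT(incongruent) - RT(congruent)
= 855 - 665
= 190 ms


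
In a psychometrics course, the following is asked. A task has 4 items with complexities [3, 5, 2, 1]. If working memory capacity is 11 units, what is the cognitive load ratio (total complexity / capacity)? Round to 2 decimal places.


Total complexity = 3 + 5 + 2 + 1 = 11
Load = total / capacity = 11 / 11
= 1.00


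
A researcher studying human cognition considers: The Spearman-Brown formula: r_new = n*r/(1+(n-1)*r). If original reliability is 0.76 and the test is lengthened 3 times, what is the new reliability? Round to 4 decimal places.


r_new = n*r / (1 + (n-1)*r)
Numerator = 3 * 0.76 = 2.28
Denominator = 1 + 2 * 0.76 = 2.52
r_new = 2.28 / 2.52
= 0.9048


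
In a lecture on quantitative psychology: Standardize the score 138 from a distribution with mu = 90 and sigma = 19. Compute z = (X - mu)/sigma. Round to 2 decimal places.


z = (X - mu) / sigma
= (138 - 90) / 19
= 48 / 19
= 2.53


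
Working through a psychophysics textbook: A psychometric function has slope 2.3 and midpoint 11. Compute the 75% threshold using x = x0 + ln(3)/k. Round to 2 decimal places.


At P = 0.75: 0.75 = 1/(1 + e^(-k*(x-x0)))
Solving: e^(-k*(x-x0)) = 1/3
x = x0 + ln(3)/k
ln(3) = 1.0986
x = 11 + 1.0986/2.3
= 11 + 0.4777
= 11.48


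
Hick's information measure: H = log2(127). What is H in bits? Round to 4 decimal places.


H = log2(n)
H = log2(127)
= 6.9887


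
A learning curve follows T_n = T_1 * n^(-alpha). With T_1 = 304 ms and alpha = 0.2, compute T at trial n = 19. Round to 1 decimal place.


T_n = 304 * 19^(-0.2)
19^(-0.2) = 0.554944
T_n = 304 * 0.554944
= 168.7 ms


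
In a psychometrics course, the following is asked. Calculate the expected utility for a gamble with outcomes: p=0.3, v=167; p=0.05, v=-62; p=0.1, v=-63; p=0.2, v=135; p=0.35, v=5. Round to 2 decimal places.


EU = sum(p_i * v_i)
0.3 * 167 = 50.1
0.05 * -62 = -3.1
0.1 * -63 = -6.3
0.2 * 135 = 27.0
0.35 * 5 = 1.75
EU = 50.1 + -3.1 + -6.3 + 27.0 + 1.75
= 69.45


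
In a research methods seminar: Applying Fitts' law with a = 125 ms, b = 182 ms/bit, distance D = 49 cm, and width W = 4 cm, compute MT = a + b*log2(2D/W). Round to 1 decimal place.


MT = 125 + 182 * log2(2*49/4)
2D/W = 24.5
log2(24.5) = 4.6147
MT = 125 + 182 * 4.6147
= 964.9 ms


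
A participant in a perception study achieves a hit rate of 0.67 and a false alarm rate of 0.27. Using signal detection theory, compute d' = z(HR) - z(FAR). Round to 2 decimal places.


d' = z(HR) - z(FAR)
z(0.67) = 0.4399
z(0.27) = -0.6128
d' = 0.4399 - -0.6128
= 1.05


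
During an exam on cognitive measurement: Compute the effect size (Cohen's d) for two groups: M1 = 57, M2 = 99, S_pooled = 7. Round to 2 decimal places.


Cohen's d = (M1 - M2) / S_pooled
= (57 - 99) / 7
= -42 / 7
= -6.00


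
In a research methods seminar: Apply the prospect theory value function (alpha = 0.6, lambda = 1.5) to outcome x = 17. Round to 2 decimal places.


Since x = 17 >= 0, use v(x) = x^0.6
17^0.6 = 5.4736
v(17) = 5.47


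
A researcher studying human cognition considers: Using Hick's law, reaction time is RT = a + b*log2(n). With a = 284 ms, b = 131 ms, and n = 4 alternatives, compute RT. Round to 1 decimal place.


RT = 284 + 131 * log2(4)
log2(4) = 2.0
RT = 284 + 131 * 2.0
= 284 + 262.0
= 546.0 ms


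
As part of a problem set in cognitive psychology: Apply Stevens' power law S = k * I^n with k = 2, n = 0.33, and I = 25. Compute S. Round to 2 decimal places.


S = 2 * 25^0.33
25^0.33 = 2.8928
S = 2 * 2.8928
= 5.79


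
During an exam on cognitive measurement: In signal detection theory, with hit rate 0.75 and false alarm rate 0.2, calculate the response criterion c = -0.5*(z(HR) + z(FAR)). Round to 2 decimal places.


c = -0.5 * (z(HR) + z(FAR))
z(0.75) = 0.6745
z(0.2) = -0.8416
c = -0.5 * (0.6745 + -0.8416)
= -0.5 * -0.1671
= 0.08


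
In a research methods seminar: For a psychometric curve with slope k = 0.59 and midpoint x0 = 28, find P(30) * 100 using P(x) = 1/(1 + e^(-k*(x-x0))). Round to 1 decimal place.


P(x) = 1/(1 + e^(-0.59*(30 - 28)))
Exponent = -0.59 * 2 = -1.18
e^(-1.18) = 0.307279
P = 1/(1 + 0.307279) = 0.764948
Percentage = 76.5


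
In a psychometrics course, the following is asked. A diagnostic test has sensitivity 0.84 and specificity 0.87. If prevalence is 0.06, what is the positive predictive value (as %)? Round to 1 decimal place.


PPV = (sens * prev) / (sens * prev + (1-spec) * (1-prev))
Numerator = 0.84 * 0.06 = 0.0504
P(positive and no disease) = (1 - spec) * (1 - prev) = (1 - 0.87) * (1 - 0.06) = 0.1222
Denominator = 0.0504 + 0.1222 = 0.1726
PPV = 0.0504 / 0.1726 = 0.292005
As percentage = 29.2


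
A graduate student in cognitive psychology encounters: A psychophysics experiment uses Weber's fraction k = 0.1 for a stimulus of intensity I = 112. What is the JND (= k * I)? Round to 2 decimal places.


JND = k * I
JND = 0.1 * 112
= 11.20


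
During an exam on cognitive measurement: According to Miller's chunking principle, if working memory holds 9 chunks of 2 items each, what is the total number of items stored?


Total items = chunks * items_per_chunk
= 9 * 2
= 18


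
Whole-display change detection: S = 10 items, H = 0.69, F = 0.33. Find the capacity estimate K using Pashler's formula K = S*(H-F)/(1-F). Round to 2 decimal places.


K = S * (H - F) / (1 - F)
H - F = 0.36
1 - F = 0.67
K = 10 * 0.36 / 0.67
= 5.37


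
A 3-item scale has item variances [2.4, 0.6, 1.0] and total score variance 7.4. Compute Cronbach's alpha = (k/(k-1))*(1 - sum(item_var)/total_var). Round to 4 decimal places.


alpha = (k/(k-1)) * (1 - sum(s_i^2)/s_total^2)
sum(item variances) = 4.0
k/(k-1) = 3/2 = 1.5
1 - 4.0/7.4 = 1 - 0.540541 = 0.459459
alpha = 1.5 * 0.459459
= 0.6892


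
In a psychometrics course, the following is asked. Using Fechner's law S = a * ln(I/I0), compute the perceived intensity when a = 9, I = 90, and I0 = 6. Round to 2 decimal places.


S = 9 * ln(90/6)
I/I0 = 15.0
ln(15.0) = 2.7081
S = 9 * 2.7081
= 24.37


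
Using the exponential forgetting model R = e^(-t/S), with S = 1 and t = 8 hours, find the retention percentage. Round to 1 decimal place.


R = e^(-t/S)
-t/S = -8/1 = -8.0
R = e^(-8.0) = 0.000335
Percentage = 0.000335 * 100
= 0.0


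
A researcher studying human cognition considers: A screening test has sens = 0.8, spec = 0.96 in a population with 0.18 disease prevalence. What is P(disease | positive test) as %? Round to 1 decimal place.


PPV = (sens * prev) / (sens * prev + (1-spec) * (1-prev))
Numerator = 0.8 * 0.18 = 0.144
P(positive and no disease) = (1 - spec) * (1 - prev) = (1 - 0.96) * (1 - 0.18) = 0.0328
Denominator = 0.144 + 0.0328 = 0.1768
PPV = 0.144 / 0.1768 = 0.81448
As percentage = 81.4


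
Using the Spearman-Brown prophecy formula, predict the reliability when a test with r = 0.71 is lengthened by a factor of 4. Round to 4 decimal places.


r_new = n*r / (1 + (n-1)*r)
Numerator = 4 * 0.71 = 2.84
Denominator = 1 + 3 * 0.71 = 3.13
r_new = 2.84 / 3.13
= 0.9073


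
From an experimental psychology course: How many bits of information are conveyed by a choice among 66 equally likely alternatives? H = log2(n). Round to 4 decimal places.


H = log2(n)
H = log2(66)
= 6.0444


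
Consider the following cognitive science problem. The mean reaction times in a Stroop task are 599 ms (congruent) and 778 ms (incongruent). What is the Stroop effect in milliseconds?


Stroop effect = RT(incongruent) - RT(congruent)
= 778 - 599
= 179 ms


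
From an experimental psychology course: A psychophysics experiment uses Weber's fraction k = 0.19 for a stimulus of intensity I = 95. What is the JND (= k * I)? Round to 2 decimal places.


JND = k * I
JND = 0.19 * 95
= 18.05


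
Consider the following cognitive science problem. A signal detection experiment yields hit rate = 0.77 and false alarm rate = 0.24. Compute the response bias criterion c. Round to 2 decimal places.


c = -0.5 * (z(HR) + z(FAR))
z(0.77) = 0.7388
z(0.24) = -0.7063
c = -0.5 * (0.7388 + -0.7063)
= -0.5 * 0.0325
= -0.02


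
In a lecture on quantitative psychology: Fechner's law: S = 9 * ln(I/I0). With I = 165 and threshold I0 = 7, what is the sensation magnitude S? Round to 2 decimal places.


S = 9 * ln(165/7)
I/I0 = 23.571429
ln(23.571429) = 3.16
S = 9 * 3.16
= 28.44


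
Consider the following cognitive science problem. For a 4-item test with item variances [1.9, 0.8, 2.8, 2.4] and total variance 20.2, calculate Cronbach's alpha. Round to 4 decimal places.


alpha = (k/(k-1)) * (1 - sum(s_i^2)/s_total^2)
sum(item variances) = 7.9
k/(k-1) = 4/3 = 1.333333
1 - 7.9/20.2 = 1 - 0.391089 = 0.608911
alpha = 1.333333 * 0.608911
= 0.8119


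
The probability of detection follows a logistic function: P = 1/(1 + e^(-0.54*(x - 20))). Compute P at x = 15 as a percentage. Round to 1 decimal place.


P(x) = 1/(1 + e^(-0.54*(15 - 20)))
Exponent = -0.54 * -5 = 2.7
e^(2.7) = 14.879732
P = 1/(1 + 14.879732) = 0.062973
Percentage = 6.3


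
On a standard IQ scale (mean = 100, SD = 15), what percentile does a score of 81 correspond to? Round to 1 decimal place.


z = (IQ - mean) / SD
z = (81 - 100) / 15 = -1.2667
Percentile = Phi(-1.2667) * 100
Phi(-1.2667) = 0.102631
= 10.3


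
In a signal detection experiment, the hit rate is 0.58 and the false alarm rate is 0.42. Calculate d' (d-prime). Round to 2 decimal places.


d' = z(HR) - z(FAR)
z(0.58) = 0.2019
z(0.42) = -0.2019
d' = 0.2019 - -0.2019
= 0.40


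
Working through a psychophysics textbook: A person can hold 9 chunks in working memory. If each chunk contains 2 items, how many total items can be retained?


Total items = chunks * items_per_chunk
= 9 * 2
= 18


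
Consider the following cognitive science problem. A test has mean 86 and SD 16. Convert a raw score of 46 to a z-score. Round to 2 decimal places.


z = (X - mu) / sigma
= (46 - 86) / 16
= -40 / 16
= -2.50


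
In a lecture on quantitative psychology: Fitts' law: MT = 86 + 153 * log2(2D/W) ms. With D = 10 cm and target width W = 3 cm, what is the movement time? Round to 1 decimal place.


MT = 86 + 153 * log2(2*10/3)
2D/W = 6.666667
log2(6.666667) = 2.737
MT = 86 + 153 * 2.737
= 504.8 ms


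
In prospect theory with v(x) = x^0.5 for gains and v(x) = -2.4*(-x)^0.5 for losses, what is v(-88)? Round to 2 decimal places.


Since x = -88 < 0, use v(x) = -lambda*(-x)^alpha
(-x) = 88
88^0.5 = 9.3808
v(-88) = -2.4 * 9.3808
= -22.51


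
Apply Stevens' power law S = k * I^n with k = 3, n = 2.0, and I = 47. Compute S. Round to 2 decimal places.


S = 3 * 47^2.0
47^2.0 = 2209.0
S = 3 * 2209.0
= 6627.00


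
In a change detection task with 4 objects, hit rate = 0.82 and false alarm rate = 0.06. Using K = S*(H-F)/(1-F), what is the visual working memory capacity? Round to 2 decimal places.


K = S * (H - F) / (1 - F)
H - F = 0.76
1 - F = 0.94
K = 4 * 0.76 / 0.94
= 3.23


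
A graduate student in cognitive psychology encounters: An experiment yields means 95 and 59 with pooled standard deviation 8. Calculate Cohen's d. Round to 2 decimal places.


Cohen's d = (M1 - M2) / S_pooled
= (95 - 59) / 8
= 36 / 8
= 4.50


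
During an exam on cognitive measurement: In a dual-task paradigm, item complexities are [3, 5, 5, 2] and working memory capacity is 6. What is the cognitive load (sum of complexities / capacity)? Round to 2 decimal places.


Total complexity = 3 + 5 + 5 + 2 = 15
Load = total / capacity = 15 / 6
= 2.50


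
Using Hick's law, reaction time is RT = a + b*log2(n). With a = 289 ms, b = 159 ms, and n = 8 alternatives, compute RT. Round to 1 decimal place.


RT = 289 + 159 * log2(8)
log2(8) = 3.0
RT = 289 + 159 * 3.0
= 289 + 477.0
= 766.0 ms


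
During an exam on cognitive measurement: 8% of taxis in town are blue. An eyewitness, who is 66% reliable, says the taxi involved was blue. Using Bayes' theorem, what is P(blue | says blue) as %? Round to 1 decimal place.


P(blue | says blue) = P(says blue | blue)*P(blue) / [P(says blue | blue)*P(blue) + P(says blue | not blue)*P(not blue)]
Numerator = 0.66 * 0.08 = 0.0528
False identification = 0.34 * 0.92 = 0.3128
P = 0.0528 / (0.0528 + 0.3128)
= 0.0528 / 0.3656
As percentage = 14.4


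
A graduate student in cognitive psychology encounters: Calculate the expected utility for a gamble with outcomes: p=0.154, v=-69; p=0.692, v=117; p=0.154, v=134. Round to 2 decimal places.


EU = sum(p_i * v_i)
0.154 * -69 = -10.626
0.692 * 117 = 80.964
0.154 * 134 = 20.636
EU = -10.626 + 80.964 + 20.636
= 90.97


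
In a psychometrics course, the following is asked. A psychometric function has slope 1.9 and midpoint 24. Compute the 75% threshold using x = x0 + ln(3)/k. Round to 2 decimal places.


At P = 0.75: 0.75 = 1/(1 + e^(-k*(x-x0)))
Solving: e^(-k*(x-x0)) = 1/3
x = x0 + ln(3)/k
ln(3) = 1.0986
x = 24 + 1.0986/1.9
= 24 + 0.5782
= 24.58


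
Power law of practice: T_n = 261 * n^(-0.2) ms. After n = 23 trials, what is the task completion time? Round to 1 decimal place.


T_n = 261 * 23^(-0.2)
23^(-0.2) = 0.534139
T_n = 261 * 0.534139
= 139.4 ms


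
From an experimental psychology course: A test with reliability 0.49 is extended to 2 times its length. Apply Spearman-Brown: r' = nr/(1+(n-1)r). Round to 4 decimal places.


r_new = n*r / (1 + (n-1)*r)
Numerator = 2 * 0.49 = 0.98
Denominator = 1 + 1 * 0.49 = 1.49
r_new = 0.98 / 1.49
= 0.6577


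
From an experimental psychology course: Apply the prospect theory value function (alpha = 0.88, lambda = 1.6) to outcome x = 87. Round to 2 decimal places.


Since x = 87 >= 0, use v(x) = x^0.88
87^0.88 = 50.9069
v(87) = 50.91


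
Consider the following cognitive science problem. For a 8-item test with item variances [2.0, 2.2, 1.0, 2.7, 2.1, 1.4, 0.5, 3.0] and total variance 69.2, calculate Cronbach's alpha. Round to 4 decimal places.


alpha = (k/(k-1)) * (1 - sum(s_i^2)/s_total^2)
sum(item variances) = 14.9
k/(k-1) = 8/7 = 1.142857
1 - 14.9/69.2 = 1 - 0.215318 = 0.784682
alpha = 1.142857 * 0.784682
= 0.8968


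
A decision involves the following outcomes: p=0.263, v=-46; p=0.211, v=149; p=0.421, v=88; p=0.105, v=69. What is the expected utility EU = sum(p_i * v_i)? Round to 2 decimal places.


EU = sum(p_i * v_i)
0.263 * -46 = -12.098
0.211 * 149 = 31.439
0.421 * 88 = 37.048
0.105 * 69 = 7.245
EU = -12.098 + 31.439 + 37.048 + 7.245
= 63.63


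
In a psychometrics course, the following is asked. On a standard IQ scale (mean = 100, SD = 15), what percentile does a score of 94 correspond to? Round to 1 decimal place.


z = (IQ - mean) / SD
z = (94 - 100) / 15 = -0.4
Percentile = Phi(-0.4) * 100
Phi(-0.4) = 0.344578
= 34.5


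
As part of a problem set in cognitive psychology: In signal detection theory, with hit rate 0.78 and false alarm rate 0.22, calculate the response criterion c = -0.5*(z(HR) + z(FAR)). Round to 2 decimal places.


c = -0.5 * (z(HR) + z(FAR))
z(0.78) = 0.7722
z(0.22) = -0.7722
c = -0.5 * (0.7722 + -0.7722)
= -0.5 * 0.0
= 0.00


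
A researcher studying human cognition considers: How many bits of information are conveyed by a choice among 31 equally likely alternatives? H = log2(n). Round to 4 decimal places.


H = log2(n)
H = log2(31)
= 4.9542


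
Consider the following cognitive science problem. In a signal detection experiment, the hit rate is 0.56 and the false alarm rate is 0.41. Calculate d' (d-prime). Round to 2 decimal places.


d' = z(HR) - z(FAR)
z(0.56) = 0.151
z(0.41) = -0.2275
d' = 0.151 - -0.2275
= 0.38


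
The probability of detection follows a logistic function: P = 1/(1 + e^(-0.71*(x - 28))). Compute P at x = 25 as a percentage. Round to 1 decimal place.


P(x) = 1/(1 + e^(-0.71*(25 - 28)))
Exponent = -0.71 * -3 = 2.13
e^(2.13) = 8.414867
P = 1/(1 + 8.414867) = 0.106215
Percentage = 10.6


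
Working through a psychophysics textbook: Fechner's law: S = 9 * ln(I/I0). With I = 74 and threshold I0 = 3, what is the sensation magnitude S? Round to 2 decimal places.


S = 9 * ln(74/3)
I/I0 = 24.666667
ln(24.666667) = 3.2055
S = 9 * 3.2055
= 28.85


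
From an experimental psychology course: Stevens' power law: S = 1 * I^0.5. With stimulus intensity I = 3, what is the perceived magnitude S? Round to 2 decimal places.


S = 1 * 3^0.5
3^0.5 = 1.7321
S = 1 * 1.7321
= 1.73


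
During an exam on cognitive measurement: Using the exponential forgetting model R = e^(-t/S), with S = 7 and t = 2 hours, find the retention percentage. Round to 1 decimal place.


R = e^(-t/S)
-t/S = -2/7 = -0.285714
R = e^(-0.285714) = 0.751478
Percentage = 0.751478 * 100
= 75.1


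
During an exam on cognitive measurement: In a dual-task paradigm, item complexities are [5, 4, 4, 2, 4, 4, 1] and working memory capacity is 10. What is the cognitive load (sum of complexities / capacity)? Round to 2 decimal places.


Total complexity = 5 + 4 + 4 + 2 + 4 + 4 + 1 = 24
Load = total / capacity = 24 / 10
= 2.40


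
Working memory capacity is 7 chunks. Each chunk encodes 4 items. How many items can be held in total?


Total items = chunks * items_per_chunk
= 7 * 4
= 28


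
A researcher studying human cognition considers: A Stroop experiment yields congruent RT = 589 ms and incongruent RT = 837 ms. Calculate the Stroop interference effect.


Stroop effect = RT(incongruent) - RT(congruent)
= 837 - 589
= 248 ms


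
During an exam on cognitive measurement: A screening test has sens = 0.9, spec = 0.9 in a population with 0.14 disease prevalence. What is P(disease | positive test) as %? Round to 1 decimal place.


PPV = (sens * prev) / (sens * prev + (1-spec) * (1-prev))
Numerator = 0.9 * 0.14 = 0.126
P(positive and no disease) = (1 - spec) * (1 - prev) = (1 - 0.9) * (1 - 0.14) = 0.086
Denominator = 0.126 + 0.086 = 0.212
PPV = 0.126 / 0.212 = 0.59434
As percentage = 59.4


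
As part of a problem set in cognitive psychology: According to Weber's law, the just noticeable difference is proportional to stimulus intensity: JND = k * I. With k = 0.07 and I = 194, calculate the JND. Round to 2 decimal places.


JND = k * I
JND = 0.07 * 194
= 13.58


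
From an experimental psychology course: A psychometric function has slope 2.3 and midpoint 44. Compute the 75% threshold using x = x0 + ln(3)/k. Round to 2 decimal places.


At P = 0.75: 0.75 = 1/(1 + e^(-k*(x-x0)))
Solving: e^(-k*(x-x0)) = 1/3
x = x0 + ln(3)/k
ln(3) = 1.0986
x = 44 + 1.0986/2.3
= 44 + 0.4777
= 44.48


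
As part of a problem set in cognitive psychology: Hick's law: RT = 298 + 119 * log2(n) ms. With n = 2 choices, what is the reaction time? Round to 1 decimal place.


RT = 298 + 119 * log2(2)
log2(2) = 1.0
RT = 298 + 119 * 1.0
= 298 + 119.0
= 417.0 ms


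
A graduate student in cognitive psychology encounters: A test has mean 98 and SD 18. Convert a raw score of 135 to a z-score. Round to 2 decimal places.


z = (X - mu) / sigma
= (135 - 98) / 18
= 37 / 18
= 2.06


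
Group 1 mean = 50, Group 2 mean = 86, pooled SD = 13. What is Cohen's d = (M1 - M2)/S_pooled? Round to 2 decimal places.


Cohen's d = (M1 - M2) / S_pooled
= (50 - 86) / 13
= -36 / 13
= -2.77


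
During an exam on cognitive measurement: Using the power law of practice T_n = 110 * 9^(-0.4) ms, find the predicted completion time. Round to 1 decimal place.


T_n = 110 * 9^(-0.4)
9^(-0.4) = 0.415244
T_n = 110 * 0.415244
= 45.7 ms


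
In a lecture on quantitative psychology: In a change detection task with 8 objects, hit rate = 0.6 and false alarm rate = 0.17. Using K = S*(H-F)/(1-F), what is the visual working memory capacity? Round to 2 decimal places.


K = S * (H - F) / (1 - F)
H - F = 0.43
1 - F = 0.83
K = 8 * 0.43 / 0.83
= 4.14


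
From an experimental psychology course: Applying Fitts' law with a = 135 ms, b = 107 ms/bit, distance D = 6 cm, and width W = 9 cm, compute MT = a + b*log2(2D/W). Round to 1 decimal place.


MT = 135 + 107 * log2(2*6/9)
2D/W = 1.333333
log2(1.333333) = 0.415
MT = 135 + 107 * 0.415
= 179.4 ms


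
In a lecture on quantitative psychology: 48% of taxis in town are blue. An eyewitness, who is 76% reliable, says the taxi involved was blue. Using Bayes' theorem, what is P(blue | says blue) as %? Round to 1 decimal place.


P(blue | says blue) = P(says blue | blue)*P(blue) / [P(says blue | blue)*P(blue) + P(says blue | not blue)*P(not blue)]
Numerator = 0.76 * 0.48 = 0.3648
False identification = 0.24 * 0.52 = 0.1248
P = 0.3648 / (0.3648 + 0.1248)
= 0.3648 / 0.4896
As percentage = 74.5


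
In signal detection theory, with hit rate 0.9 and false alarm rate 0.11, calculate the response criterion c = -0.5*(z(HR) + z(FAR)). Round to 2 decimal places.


c = -0.5 * (z(HR) + z(FAR))
z(0.9) = 1.2816
z(0.11) = -1.2265
c = -0.5 * (1.2816 + -1.2265)
= -0.5 * 0.0551
= -0.03


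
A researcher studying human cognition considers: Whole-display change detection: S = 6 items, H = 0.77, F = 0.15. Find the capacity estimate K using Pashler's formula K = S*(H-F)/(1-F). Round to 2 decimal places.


K = S * (H - F) / (1 - F)
H - F = 0.62
1 - F = 0.85
K = 6 * 0.62 / 0.85
= 4.38


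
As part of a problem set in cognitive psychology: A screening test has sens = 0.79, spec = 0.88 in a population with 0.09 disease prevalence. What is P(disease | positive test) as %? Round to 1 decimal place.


PPV = (sens * prev) / (sens * prev + (1-spec) * (1-prev))
Numerator = 0.79 * 0.09 = 0.0711
P(positive and no disease) = (1 - spec) * (1 - prev) = (1 - 0.88) * (1 - 0.09) = 0.1092
Denominator = 0.0711 + 0.1092 = 0.1803
PPV = 0.0711 / 0.1803 = 0.394343
As percentage = 39.4


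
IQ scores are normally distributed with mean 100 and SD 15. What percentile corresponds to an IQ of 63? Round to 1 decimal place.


z = (IQ - mean) / SD
z = (63 - 100) / 15 = -2.4667
Percentile = Phi(-2.4667) * 100
Phi(-2.4667) = 0.006818
= 0.7


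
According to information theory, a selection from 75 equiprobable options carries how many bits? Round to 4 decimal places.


H = log2(n)
H = log2(75)
= 6.2288


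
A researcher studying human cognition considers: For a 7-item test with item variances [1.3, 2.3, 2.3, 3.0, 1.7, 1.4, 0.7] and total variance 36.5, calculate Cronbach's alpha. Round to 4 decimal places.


alpha = (k/(k-1)) * (1 - sum(s_i^2)/s_total^2)
sum(item variances) = 12.7
k/(k-1) = 7/6 = 1.166667
1 - 12.7/36.5 = 1 - 0.347945 = 0.652055
alpha = 1.166667 * 0.652055
= 0.7607


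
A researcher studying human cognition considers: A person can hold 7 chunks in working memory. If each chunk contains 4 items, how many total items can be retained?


Total items = chunks * items_per_chunk
= 7 * 4
= 28


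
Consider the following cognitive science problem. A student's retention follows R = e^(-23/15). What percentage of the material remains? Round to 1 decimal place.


R = e^(-t/S)
-t/S = -23/15 = -1.533333
R = e^(-1.533333) = 0.215815
Percentage = 0.215815 * 100
= 21.6


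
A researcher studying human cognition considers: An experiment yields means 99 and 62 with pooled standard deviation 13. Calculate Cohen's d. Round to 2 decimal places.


Cohen's d = (M1 - M2) / S_pooled
= (99 - 62) / 13
= 37 / 13
= 2.85


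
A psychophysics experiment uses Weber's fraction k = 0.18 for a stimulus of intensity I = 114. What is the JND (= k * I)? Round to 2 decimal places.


JND = k * I
JND = 0.18 * 114
= 20.52


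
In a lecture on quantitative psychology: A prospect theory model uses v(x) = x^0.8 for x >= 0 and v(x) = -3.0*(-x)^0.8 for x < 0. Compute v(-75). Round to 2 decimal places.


Since x = -75 < 0, use v(x) = -lambda*(-x)^alpha
(-x) = 75
75^0.8 = 31.6263
v(-75) = -3.0 * 31.6263
= -94.88


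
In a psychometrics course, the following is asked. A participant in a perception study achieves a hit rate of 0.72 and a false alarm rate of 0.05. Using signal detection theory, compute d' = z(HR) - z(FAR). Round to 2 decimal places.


d' = z(HR) - z(FAR)
z(0.72) = 0.5828
z(0.05) = -1.6449
d' = 0.5828 - -1.6449
= 2.23
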